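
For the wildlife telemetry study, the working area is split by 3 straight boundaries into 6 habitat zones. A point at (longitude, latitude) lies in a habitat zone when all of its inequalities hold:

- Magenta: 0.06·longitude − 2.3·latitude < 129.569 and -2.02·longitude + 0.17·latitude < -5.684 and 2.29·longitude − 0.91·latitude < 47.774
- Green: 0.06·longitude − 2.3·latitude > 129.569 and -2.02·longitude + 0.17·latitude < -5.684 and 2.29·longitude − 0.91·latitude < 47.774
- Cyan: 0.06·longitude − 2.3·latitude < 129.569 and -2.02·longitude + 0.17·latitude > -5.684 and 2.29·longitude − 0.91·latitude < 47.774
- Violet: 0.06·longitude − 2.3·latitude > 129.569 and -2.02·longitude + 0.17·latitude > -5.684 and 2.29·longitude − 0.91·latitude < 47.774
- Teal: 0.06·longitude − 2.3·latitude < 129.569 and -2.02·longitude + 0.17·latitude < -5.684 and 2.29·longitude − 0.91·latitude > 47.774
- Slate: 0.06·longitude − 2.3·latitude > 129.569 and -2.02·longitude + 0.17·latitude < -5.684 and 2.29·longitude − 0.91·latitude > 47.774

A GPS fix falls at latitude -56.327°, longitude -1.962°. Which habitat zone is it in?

Cyan

0.06·-1.962 − 2.3·-56.327 = 129.434, which is < 129.569
-2.02·-1.962 + 0.17·-56.327 = -5.612, which is > -5.684
2.29·-1.962 − 0.91·-56.327 = 46.765, which is < 47.774
This sign pattern matches Cyan.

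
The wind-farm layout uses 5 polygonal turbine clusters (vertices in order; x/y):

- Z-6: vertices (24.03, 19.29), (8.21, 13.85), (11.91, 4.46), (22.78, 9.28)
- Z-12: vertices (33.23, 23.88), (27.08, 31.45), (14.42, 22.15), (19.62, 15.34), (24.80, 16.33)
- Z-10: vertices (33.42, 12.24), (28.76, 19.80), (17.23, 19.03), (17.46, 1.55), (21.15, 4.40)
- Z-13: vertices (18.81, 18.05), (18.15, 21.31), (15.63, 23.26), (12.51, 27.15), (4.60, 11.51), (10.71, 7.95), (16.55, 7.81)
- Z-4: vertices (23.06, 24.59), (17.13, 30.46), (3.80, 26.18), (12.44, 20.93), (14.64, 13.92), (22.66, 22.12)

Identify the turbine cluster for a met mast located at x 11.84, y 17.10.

Z-13

Cast a ray rightward from (11.84, 17.10). For each polygon, the edges (by vertex number in listed order) whose endpoints lie on opposite sides of y = 17.10, where each meets that height, and whether that is right or left of the point:
Z-6: 1–2 at x≈17.661 (right), 4–1 at x≈23.757 (right) → 2 crossings.
Z-12: 3–4 at x≈18.276 (right), 5–1 at x≈25.660 (right) → 2 crossings.
Z-10: 1–2 at x≈30.424 (right), 3–4 at x≈17.255 (right) → 2 crossings.
Z-13: 4–5 at x≈7.427 (left), 7–1 at x≈18.600 (right) → 1 crossing.
Z-4: 4–5 at x≈13.642 (right), 5–6 at x≈17.750 (right) → 2 crossings.
Only Z-13 has an odd count, so the point is inside Z-13.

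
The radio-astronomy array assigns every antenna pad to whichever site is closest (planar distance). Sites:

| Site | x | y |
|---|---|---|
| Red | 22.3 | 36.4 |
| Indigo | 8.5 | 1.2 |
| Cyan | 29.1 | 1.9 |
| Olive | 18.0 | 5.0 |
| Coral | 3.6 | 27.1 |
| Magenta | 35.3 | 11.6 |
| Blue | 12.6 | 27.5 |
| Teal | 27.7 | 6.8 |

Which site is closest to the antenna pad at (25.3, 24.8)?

Red

Squared distances to each site:
Red: 143.560; Indigo: 839.200; Cyan: 538.850; Olive: 445.330; Coral: 476.180; Magenta: 274.240; Blue: 168.580; Teal: 329.760.
Minimum at Red.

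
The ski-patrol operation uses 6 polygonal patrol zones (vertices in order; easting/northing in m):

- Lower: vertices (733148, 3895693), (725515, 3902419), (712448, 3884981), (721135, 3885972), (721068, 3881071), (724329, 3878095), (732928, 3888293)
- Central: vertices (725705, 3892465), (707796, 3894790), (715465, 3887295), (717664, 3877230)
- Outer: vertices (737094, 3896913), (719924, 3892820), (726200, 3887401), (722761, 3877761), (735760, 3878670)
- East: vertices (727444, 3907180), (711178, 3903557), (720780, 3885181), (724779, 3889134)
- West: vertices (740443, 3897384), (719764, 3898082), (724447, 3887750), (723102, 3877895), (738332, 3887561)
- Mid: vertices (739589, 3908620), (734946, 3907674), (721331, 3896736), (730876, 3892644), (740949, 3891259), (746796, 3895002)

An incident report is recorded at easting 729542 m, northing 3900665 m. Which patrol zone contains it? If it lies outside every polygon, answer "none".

Mid

Cast a ray rightward from (729542, 3900665). For each polygon, the edges (by vertex number in listed order) whose endpoints lie on opposite sides of northing = 3900665, where each meets that height, and whether that is right or left of the point:
Lower: 1–2 at easting≈727505.5 (left), 2–3 at easting≈724200.7 (left) → 0 crossings.
Central: no edge straddles that height → 0 crossings.
Outer: no edge straddles that height → 0 crossings.
East: 2–3 at easting≈712689.2 (left), 4–1 at easting≈726481.9 (left) → 0 crossings.
West: no edge straddles that height → 0 crossings.
Mid: 2–3 at easting≈726221.6 (left), 6–1 at easting≈743799.0 (right) → 1 crossing.
Only Mid has an odd count, so the point is inside Mid.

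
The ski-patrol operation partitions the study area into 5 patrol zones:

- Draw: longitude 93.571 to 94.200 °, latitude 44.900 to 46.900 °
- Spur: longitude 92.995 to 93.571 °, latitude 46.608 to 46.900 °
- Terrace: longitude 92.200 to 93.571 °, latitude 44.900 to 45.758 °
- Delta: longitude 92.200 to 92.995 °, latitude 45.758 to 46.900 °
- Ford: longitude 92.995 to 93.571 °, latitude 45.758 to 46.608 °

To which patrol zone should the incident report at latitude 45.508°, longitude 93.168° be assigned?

The point has longitude = 93.168 and latitude = 45.508.
Only Terrace satisfies 92.200 ≤ longitude ≤ 93.571 and 44.900 ≤ latitude ≤ 45.758.

Terrace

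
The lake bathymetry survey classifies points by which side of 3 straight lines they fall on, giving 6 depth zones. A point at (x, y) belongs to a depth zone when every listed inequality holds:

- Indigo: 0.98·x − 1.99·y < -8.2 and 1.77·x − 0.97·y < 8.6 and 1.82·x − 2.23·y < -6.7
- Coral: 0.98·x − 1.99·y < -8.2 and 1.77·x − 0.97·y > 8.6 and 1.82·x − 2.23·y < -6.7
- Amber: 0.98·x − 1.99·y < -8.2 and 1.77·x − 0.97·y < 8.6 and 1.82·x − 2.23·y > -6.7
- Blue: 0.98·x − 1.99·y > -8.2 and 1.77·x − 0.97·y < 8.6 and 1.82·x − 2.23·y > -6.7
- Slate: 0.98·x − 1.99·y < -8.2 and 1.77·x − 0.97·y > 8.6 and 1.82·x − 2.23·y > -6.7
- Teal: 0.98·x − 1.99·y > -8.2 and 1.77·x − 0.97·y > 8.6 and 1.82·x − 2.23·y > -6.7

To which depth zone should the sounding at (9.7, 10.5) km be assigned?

Amber

0.98·9.7 − 1.99·10.5 = -11.389, which is < -8.2
1.77·9.7 − 0.97·10.5 = 6.984, which is < 8.6
1.82·9.7 − 2.23·10.5 = -5.761, which is > -6.7
This sign pattern matches Amber.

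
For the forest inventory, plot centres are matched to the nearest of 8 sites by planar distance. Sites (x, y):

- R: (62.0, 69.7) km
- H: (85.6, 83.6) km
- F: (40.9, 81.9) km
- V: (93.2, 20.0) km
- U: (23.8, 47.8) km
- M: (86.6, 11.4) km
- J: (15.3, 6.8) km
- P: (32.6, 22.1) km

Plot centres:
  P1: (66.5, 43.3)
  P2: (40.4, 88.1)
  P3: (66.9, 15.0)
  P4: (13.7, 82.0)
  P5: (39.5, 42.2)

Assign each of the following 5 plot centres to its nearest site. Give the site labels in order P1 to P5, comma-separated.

R, F, M, F, U

P1 → R (d²=717.21)
P2 → F (d²=38.69)
P3 → M (d²=401.05)
P4 → F (d²=739.85)
P5 → U (d²=277.85)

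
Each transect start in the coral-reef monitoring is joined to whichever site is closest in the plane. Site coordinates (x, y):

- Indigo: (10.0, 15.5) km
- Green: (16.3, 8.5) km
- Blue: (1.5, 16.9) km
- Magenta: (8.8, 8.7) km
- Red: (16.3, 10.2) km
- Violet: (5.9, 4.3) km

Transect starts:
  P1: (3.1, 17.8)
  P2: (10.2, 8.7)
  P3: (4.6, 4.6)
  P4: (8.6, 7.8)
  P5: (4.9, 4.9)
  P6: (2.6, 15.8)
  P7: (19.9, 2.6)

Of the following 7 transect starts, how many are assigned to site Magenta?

P1 → Blue
P2 → Magenta
P3 → Violet
P4 → Magenta
P5 → Violet
P6 → Blue
P7 → Green
2 of the 7 go to Magenta.

2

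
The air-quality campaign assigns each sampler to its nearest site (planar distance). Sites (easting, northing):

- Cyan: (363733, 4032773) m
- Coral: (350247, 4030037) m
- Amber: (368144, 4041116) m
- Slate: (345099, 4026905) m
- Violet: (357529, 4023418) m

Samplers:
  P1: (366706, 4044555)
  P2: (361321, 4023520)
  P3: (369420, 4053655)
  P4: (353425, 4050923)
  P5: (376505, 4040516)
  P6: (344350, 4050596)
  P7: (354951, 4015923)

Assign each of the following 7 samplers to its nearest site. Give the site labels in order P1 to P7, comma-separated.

P1 → Amber (d²=13894565.00)
P2 → Violet (d²=14389668.00)
P3 → Amber (d²=158854697.00)
P4 → Amber (d²=312826210.00)
P5 → Amber (d²=70266321.00)
P6 → Coral (d²=457447090.00)
P7 → Violet (d²=62821109.00)

Amber, Violet, Amber, Amber, Amber, Coral, Violet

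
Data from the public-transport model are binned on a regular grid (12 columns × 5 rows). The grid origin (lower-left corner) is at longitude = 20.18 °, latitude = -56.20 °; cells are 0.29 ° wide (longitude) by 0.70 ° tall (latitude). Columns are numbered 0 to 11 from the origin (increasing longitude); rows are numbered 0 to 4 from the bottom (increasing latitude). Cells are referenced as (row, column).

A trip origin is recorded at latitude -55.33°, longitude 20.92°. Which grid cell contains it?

(1, 2)

Column index: ⌊(20.92 − 20.18) / 0.29⌋ = ⌊2.552⌋ = 2
Row offset from origin: ⌊(-55.33 − -56.20) / 0.70⌋ = ⌊1.243⌋ = 1 → row 1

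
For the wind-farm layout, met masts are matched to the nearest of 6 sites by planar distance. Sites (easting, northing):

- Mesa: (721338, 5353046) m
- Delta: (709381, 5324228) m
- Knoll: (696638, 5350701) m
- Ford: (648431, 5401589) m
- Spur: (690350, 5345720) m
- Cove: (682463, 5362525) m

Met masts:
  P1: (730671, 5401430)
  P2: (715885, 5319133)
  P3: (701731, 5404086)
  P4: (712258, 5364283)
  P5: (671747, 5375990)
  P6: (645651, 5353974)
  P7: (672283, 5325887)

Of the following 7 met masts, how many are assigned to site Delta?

P1 → Mesa
P2 → Delta
P3 → Cove
P4 → Mesa
P5 → Cove
P6 → Cove
P7 → Spur
1 of the 7 goes to Delta.

1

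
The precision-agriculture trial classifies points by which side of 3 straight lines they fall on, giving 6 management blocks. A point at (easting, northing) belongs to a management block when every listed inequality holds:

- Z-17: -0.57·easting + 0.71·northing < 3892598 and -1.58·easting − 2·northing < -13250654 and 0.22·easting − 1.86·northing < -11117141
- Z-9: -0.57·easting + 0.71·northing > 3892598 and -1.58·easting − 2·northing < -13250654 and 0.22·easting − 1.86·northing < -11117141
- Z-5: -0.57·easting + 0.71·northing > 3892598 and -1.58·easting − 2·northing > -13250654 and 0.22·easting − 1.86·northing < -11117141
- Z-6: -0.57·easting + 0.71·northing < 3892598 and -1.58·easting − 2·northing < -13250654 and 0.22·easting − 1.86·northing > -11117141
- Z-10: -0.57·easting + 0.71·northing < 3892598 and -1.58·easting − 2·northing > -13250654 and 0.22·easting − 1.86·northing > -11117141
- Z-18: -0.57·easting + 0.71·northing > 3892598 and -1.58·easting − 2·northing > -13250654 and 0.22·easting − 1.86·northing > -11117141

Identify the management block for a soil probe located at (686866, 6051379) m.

Z-18

-0.57·686866 + 0.71·6051379 = 3904965.470, which is > 3892598
-1.58·686866 − 2·6051379 = -13188006.280, which is > -13250654
0.22·686866 − 1.86·6051379 = -11104454.420, which is > -11117141
This sign pattern matches Z-18.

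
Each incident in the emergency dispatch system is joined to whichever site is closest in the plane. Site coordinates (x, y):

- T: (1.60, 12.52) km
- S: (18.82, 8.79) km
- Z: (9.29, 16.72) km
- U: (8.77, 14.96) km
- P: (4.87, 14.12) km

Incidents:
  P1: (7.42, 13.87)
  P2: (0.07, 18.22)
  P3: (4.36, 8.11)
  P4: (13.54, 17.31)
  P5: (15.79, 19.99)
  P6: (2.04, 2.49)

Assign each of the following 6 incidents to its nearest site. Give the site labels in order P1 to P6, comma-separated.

U, T, T, Z, Z, T

P1 → U (d²=3.01)
P2 → T (d²=34.83)
P3 → T (d²=27.07)
P4 → Z (d²=18.41)
P5 → Z (d²=52.94)
P6 → T (d²=100.79)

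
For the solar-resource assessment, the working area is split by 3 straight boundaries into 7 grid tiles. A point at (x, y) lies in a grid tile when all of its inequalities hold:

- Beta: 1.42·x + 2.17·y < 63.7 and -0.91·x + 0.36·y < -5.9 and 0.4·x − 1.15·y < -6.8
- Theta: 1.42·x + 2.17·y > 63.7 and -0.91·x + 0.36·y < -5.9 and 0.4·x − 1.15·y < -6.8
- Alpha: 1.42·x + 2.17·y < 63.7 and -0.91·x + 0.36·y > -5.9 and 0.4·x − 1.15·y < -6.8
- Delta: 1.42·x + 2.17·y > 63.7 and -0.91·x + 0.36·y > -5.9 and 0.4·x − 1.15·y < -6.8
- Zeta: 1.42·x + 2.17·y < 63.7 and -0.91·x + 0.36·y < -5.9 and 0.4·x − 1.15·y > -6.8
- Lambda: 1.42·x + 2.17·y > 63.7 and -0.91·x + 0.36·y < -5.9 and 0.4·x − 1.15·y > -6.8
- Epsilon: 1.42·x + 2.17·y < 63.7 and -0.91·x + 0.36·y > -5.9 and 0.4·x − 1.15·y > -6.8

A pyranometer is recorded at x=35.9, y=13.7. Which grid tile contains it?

Lambda

1.42·35.9 + 2.17·13.7 = 80.707, which is > 63.7
-0.91·35.9 + 0.36·13.7 = -27.737, which is < -5.9
0.4·35.9 − 1.15·13.7 = -1.395, which is > -6.8
This sign pattern matches Lambda.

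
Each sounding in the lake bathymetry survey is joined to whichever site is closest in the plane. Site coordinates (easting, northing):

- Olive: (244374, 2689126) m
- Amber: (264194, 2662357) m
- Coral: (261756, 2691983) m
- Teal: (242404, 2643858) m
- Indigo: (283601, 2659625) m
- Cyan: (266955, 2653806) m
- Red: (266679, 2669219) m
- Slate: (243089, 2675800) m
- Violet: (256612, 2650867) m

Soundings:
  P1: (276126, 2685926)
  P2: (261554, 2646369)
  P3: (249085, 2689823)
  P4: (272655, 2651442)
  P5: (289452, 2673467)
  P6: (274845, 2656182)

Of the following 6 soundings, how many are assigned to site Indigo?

P1 → Coral
P2 → Violet
P3 → Olive
P4 → Cyan
P5 → Indigo
P6 → Cyan
1 of the 6 goes to Indigo.

1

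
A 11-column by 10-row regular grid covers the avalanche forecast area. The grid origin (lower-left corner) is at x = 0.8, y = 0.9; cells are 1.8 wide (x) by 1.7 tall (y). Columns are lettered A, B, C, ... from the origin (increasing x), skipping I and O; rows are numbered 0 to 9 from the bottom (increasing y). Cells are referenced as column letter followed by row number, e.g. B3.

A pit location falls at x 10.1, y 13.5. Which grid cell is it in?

F7

Column index: ⌊(10.1 − 0.8) / 1.8⌋ = ⌊5.167⌋ = 5 → column F
Row offset from origin: ⌊(13.5 − 0.9) / 1.7⌋ = ⌊7.412⌋ = 7 → row 7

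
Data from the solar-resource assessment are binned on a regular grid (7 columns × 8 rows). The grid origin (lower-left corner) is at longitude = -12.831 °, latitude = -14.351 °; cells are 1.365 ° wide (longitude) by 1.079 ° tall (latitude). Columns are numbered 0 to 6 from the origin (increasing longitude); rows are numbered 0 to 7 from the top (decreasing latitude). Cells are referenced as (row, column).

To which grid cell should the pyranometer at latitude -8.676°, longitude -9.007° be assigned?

Column index: ⌊(-9.007 − -12.831) / 1.365⌋ = ⌊2.801⌋ = 2
Row offset from origin: ⌊(-8.676 − -14.351) / 1.079⌋ = ⌊5.259⌋ = 5 → row 2 (counted from top)

(2, 2)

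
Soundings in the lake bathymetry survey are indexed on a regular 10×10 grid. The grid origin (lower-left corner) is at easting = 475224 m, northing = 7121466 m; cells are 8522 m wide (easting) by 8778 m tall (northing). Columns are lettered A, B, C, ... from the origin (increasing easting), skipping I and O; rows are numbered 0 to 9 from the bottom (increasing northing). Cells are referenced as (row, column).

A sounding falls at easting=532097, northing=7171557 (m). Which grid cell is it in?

(5, G)

Column index: ⌊(532097 − 475224) / 8522⌋ = ⌊6.674⌋ = 6 → column G
Row offset from origin: ⌊(7171557 − 7121466) / 8778⌋ = ⌊5.706⌋ = 5 → row 5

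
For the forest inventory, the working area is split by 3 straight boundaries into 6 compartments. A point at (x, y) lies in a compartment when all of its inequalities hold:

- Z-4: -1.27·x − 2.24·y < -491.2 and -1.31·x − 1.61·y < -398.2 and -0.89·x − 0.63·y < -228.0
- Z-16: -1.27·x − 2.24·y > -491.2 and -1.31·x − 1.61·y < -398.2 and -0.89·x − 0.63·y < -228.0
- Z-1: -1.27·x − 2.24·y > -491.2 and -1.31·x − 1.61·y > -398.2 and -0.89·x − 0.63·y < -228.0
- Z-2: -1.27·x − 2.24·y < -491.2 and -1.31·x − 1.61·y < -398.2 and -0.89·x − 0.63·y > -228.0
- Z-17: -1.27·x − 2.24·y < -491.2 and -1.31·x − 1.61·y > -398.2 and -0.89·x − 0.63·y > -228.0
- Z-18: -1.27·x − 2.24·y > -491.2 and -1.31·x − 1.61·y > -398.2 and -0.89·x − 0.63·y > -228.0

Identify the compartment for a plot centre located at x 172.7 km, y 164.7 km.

-1.27·172.7 − 2.24·164.7 = -588.257, which is < -491.2
-1.31·172.7 − 1.61·164.7 = -491.404, which is < -398.2
-0.89·172.7 − 0.63·164.7 = -257.464, which is < -228.0
This sign pattern matches Z-4.

Z-4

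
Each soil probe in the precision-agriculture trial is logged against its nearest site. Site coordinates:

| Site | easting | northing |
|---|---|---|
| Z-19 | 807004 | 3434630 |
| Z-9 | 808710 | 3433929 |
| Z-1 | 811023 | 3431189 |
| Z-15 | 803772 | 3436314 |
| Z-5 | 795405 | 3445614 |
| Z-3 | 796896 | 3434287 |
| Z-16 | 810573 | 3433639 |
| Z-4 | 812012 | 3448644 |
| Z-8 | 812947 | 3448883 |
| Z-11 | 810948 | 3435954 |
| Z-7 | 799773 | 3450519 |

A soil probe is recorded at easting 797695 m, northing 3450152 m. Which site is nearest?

Squared distances to each site:
Z-19: 327589965.000; Z-9: 384515954.000; Z-1: 537230953.000; Z-15: 228420173.000; Z-5: 25837544.000; Z-3: 252336626.000; Z-16: 438522053.000; Z-4: 207250553.000; Z-8: 234233865.000; Z-11: 377225213.000; Z-7: 4452773.000.
Minimum at Z-7.

Z-7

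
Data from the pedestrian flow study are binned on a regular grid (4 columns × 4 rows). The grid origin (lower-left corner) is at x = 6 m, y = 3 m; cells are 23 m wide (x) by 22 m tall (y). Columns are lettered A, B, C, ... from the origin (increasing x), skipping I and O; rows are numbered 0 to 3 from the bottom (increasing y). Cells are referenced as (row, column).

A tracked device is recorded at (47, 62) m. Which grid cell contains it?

(2, B)

Column index: ⌊(47 − 6) / 23⌋ = ⌊1.783⌋ = 1 → column B
Row offset from origin: ⌊(62 − 3) / 22⌋ = ⌊2.682⌋ = 2 → row 2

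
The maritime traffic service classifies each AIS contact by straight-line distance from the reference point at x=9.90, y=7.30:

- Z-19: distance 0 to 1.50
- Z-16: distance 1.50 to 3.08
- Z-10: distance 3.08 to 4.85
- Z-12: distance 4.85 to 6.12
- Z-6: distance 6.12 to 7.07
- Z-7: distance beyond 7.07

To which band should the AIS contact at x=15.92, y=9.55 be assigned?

Distance = √((15.92−9.90)² + (9.55−7.30)²) = √(36.240 + 5.063) = 6.427.
6.12 ≤ 6.427 < 7.07 → Z-6.

Z-6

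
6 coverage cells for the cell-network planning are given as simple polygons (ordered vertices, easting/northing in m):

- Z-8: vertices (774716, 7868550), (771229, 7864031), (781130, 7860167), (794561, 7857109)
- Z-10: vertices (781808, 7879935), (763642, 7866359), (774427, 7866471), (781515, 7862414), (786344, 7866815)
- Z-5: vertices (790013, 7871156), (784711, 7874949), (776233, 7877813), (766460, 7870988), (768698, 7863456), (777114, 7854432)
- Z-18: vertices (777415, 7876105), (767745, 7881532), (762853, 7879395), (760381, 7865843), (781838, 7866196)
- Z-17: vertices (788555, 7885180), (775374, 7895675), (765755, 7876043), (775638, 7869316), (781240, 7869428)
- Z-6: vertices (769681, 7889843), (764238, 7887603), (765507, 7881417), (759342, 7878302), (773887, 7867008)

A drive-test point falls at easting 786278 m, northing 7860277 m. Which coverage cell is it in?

Z-8

Cast a ray rightward from (786278, 7860277). For each polygon, the edges (by vertex number in listed order) whose endpoints lie on opposite sides of northing = 7860277, where each meets that height, and whether that is right or left of the point:
Z-8: 2–3 at easting≈780848.1 (left), 4–1 at easting≈789065.9 (right) → 1 crossing.
Z-10: no edge straddles that height → 0 crossings.
Z-5: 5–6 at easting≈771662.8 (left), 6–1 at easting≈781622.2 (left) → 0 crossings.
Z-18: no edge straddles that height → 0 crossings.
Z-17: no edge straddles that height → 0 crossings.
Z-6: no edge straddles that height → 0 crossings.
Only Z-8 has an odd count, so the point is inside Z-8.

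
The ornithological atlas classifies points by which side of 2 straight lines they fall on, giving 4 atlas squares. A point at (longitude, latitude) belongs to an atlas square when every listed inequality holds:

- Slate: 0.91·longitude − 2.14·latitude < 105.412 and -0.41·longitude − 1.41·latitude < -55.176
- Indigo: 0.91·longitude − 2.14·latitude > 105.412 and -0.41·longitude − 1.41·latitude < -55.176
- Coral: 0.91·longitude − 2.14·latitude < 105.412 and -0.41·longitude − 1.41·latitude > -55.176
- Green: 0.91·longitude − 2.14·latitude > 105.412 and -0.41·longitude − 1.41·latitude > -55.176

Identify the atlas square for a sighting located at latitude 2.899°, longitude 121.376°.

0.91·121.376 − 2.14·2.899 = 104.248, which is < 105.412
-0.41·121.376 − 1.41·2.899 = -53.852, which is > -55.176
This sign pattern matches Coral.

Coral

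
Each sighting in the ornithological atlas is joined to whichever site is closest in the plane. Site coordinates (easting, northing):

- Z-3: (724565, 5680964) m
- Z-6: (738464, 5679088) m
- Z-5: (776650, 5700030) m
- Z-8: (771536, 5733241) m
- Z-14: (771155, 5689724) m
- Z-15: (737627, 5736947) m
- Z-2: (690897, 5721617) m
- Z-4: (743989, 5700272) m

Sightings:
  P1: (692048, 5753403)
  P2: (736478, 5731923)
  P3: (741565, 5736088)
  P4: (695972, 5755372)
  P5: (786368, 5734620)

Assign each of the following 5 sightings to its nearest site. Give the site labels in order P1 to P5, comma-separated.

Z-2, Z-15, Z-15, Z-2, Z-8

P1 → Z-2 (d²=1011674597.00)
P2 → Z-15 (d²=26560777.00)
P3 → Z-15 (d²=16245725.00)
P4 → Z-2 (d²=1165155650.00)
P5 → Z-8 (d²=221889865.00)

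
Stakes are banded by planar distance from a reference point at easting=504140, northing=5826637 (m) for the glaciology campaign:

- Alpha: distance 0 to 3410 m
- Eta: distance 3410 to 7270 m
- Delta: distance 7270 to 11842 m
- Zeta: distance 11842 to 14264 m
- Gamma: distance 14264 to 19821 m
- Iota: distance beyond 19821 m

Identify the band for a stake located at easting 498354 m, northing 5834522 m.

Delta

Distance = √((498354−504140)² + (5834522−5826637)²) = √(33477796.000 + 62173225.000) = 9780.134 m.
7270 ≤ 9780.134 < 11842 → Delta.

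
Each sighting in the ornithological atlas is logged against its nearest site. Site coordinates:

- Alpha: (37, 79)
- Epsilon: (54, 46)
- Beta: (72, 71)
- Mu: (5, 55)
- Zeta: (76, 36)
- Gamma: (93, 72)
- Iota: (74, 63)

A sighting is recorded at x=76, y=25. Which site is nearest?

Zeta

Squared distances to each site:
Alpha: 4437.000; Epsilon: 925.000; Beta: 2132.000; Mu: 5941.000; Zeta: 121.000; Gamma: 2498.000; Iota: 1448.000.
Minimum at Zeta.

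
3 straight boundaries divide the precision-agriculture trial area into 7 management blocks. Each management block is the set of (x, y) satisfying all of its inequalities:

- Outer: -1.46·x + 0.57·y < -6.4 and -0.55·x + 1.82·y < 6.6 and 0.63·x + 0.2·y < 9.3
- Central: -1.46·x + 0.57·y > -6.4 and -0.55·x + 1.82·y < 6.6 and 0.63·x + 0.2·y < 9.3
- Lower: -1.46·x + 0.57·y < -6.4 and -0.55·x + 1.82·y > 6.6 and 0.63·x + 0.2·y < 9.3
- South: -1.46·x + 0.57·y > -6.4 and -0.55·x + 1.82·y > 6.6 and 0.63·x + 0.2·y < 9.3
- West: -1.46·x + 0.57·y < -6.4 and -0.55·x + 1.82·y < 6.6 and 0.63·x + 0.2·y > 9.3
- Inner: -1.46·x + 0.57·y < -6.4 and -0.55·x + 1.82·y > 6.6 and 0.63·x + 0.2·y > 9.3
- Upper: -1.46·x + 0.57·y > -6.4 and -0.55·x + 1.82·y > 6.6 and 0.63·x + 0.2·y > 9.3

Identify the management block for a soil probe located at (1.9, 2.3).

Central

-1.46·1.9 + 0.57·2.3 = -1.463, which is > -6.4
-0.55·1.9 + 1.82·2.3 = 3.141, which is < 6.6
0.63·1.9 + 0.2·2.3 = 1.657, which is < 9.3
This sign pattern matches Central.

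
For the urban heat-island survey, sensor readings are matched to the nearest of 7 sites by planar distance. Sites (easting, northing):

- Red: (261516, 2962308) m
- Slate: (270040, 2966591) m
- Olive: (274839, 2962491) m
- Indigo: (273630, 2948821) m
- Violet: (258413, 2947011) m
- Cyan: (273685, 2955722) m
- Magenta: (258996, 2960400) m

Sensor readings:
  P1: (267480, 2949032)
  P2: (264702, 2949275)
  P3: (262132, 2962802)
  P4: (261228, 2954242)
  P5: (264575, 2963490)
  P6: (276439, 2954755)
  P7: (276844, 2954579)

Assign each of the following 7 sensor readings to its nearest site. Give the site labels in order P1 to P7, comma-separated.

P1 → Indigo (d²=37867021.00)
P2 → Violet (d²=44677217.00)
P3 → Red (d²=623492.00)
P4 → Magenta (d²=42902788.00)
P5 → Red (d²=10754605.00)
P6 → Cyan (d²=8519605.00)
P7 → Cyan (d²=11285730.00)

Indigo, Violet, Red, Magenta, Red, Cyan, Cyan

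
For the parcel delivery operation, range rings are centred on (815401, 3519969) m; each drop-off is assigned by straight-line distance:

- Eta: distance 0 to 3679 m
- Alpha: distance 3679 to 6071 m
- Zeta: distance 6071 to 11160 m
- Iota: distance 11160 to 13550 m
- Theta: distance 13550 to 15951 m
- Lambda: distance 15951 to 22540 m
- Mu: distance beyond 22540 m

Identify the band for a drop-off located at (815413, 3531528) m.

Distance = √((815413−815401)² + (3531528−3519969)²) = √(144.000 + 133610481.000) = 11559.006 m.
11160 ≤ 11559.006 < 13550 → Iota.

Iota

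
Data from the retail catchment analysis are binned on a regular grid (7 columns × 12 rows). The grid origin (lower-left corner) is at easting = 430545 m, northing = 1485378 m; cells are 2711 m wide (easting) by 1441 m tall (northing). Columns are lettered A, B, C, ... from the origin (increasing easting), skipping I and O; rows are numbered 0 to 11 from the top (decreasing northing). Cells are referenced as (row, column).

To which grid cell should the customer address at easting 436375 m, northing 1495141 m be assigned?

(5, C)

Column index: ⌊(436375 − 430545) / 2711⌋ = ⌊2.150⌋ = 2 → column C
Row offset from origin: ⌊(1495141 − 1485378) / 1441⌋ = ⌊6.775⌋ = 6 → row 5 (counted from top)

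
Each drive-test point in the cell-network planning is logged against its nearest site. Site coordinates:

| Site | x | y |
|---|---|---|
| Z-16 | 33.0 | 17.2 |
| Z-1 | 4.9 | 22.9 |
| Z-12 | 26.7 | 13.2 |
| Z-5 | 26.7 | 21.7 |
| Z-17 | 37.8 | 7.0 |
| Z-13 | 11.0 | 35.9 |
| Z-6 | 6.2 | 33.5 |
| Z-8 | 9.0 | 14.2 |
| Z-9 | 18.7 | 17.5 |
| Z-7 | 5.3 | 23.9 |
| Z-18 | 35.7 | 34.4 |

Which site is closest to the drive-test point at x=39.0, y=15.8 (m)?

Squared distances to each site:
Z-16: 37.960; Z-1: 1213.220; Z-12: 158.050; Z-5: 186.100; Z-17: 78.880; Z-13: 1188.010; Z-6: 1389.130; Z-8: 902.560; Z-9: 414.980; Z-7: 1201.300; Z-18: 356.850.
Minimum at Z-16.

Z-16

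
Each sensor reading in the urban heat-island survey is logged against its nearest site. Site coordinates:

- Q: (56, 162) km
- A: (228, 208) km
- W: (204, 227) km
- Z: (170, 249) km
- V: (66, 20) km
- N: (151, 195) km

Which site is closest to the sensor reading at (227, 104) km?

A

Squared distances to each site:
Q: 32605.000; A: 10817.000; W: 15658.000; Z: 24274.000; V: 32977.000; N: 14057.000.
Minimum at A.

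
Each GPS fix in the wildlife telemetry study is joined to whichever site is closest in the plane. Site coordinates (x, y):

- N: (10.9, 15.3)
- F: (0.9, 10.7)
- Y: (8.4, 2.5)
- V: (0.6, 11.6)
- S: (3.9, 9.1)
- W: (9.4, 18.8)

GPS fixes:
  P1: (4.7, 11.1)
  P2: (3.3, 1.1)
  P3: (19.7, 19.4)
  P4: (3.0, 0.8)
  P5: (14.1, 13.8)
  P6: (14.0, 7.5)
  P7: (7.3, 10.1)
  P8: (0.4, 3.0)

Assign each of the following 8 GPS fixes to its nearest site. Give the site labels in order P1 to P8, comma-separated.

S, Y, N, Y, N, Y, S, S

P1 → S (d²=4.64)
P2 → Y (d²=27.97)
P3 → N (d²=94.25)
P4 → Y (d²=32.05)
P5 → N (d²=12.49)
P6 → Y (d²=56.36)
P7 → S (d²=12.56)
P8 → S (d²=49.46)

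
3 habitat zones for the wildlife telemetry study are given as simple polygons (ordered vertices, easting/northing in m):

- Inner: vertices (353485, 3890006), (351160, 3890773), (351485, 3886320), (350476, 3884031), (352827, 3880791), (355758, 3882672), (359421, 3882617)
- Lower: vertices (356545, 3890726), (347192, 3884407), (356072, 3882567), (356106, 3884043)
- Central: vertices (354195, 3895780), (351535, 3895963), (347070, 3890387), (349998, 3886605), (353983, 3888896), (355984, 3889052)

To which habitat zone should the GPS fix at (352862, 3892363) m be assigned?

Cast a ray rightward from (352862, 3892363). For each polygon, the edges (by vertex number in listed order) whose endpoints lie on opposite sides of northing = 3892363, where each meets that height, and whether that is right or left of the point:
Inner: no edge straddles that height → 0 crossings.
Lower: no edge straddles that height → 0 crossings.
Central: 2–3 at easting≈348652.3 (left), 6–1 at easting≈355103.6 (right) → 1 crossing.
Only Central has an odd count, so the point is inside Central.

Central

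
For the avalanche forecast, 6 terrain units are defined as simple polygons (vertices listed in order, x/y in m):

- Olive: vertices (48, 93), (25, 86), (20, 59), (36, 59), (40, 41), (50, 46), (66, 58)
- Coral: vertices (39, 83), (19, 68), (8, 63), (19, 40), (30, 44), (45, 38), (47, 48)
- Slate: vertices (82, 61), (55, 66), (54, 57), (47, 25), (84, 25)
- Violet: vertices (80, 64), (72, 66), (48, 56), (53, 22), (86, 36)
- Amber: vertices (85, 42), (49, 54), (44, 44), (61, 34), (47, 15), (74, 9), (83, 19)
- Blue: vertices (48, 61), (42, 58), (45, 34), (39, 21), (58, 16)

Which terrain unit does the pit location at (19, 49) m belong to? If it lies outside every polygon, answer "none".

Coral

Cast a ray rightward from (19, 49). For each polygon, the edges (by vertex number in listed order) whose endpoints lie on opposite sides of y = 49, where each meets that height, and whether that is right or left of the point:
Olive: 4–5 at x≈38.2 (right), 6–7 at x≈54.0 (right) → 2 crossings.
Coral: 3–4 at x≈14.7 (left), 7–1 at x≈46.8 (right) → 1 crossing.
Slate: 3–4 at x≈52.2 (right), 5–1 at x≈82.7 (right) → 2 crossings.
Violet: 3–4 at x≈49.0 (right), 5–1 at x≈83.2 (right) → 2 crossings.
Amber: 1–2 at x≈64.0 (right), 2–3 at x≈46.5 (right) → 2 crossings.
Blue: 2–3 at x≈43.1 (right), 5–1 at x≈50.7 (right) → 2 crossings.
Only Coral has an odd count, so the point is inside Coral.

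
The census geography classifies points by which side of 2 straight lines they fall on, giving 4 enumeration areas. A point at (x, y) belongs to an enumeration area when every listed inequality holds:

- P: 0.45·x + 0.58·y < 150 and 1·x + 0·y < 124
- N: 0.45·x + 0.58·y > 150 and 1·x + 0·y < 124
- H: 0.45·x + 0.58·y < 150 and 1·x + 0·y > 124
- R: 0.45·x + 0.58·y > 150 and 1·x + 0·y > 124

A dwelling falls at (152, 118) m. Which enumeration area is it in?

H

0.45·152 + 0.58·118 = 136.840, which is < 150
1·152 + 0·118 = 152.000, which is > 124
This sign pattern matches H.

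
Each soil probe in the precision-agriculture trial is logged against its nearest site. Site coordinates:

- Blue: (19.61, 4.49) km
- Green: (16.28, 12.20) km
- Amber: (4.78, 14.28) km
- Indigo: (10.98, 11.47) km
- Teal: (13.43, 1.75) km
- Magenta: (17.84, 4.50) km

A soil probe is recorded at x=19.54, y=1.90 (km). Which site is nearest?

Squared distances to each site:
Blue: 6.713; Green: 116.718; Amber: 371.122; Indigo: 164.858; Teal: 37.355; Magenta: 9.650.
Minimum at Blue.

Blue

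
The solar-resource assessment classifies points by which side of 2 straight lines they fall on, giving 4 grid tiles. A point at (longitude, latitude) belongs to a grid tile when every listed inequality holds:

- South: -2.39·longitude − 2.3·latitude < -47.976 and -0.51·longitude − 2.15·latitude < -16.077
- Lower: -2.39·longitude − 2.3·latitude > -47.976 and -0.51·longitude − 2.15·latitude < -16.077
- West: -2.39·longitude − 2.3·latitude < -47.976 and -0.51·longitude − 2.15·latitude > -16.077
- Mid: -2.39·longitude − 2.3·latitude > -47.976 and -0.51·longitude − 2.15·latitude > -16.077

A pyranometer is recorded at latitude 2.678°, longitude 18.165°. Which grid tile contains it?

-2.39·18.165 − 2.3·2.678 = -49.574, which is < -47.976
-0.51·18.165 − 2.15·2.678 = -15.022, which is > -16.077
This sign pattern matches West.

West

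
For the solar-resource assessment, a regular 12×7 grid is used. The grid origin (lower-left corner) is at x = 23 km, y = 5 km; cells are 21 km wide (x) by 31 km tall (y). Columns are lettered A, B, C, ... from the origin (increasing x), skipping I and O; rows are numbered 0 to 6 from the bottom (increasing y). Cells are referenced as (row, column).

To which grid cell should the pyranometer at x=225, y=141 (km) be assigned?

Column index: ⌊(225 − 23) / 21⌋ = ⌊9.619⌋ = 9 → column K
Row offset from origin: ⌊(141 − 5) / 31⌋ = ⌊4.387⌋ = 4 → row 4

(4, K)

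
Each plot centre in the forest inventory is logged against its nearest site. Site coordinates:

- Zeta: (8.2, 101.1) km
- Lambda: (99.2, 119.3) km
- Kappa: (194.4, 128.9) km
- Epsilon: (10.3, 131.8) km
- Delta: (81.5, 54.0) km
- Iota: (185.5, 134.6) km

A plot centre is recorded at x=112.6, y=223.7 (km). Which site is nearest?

Squared distances to each site:
Zeta: 25930.120; Lambda: 11078.920; Kappa: 15678.280; Epsilon: 18910.900; Delta: 29765.300; Iota: 13253.220.
Minimum at Lambda.

Lambda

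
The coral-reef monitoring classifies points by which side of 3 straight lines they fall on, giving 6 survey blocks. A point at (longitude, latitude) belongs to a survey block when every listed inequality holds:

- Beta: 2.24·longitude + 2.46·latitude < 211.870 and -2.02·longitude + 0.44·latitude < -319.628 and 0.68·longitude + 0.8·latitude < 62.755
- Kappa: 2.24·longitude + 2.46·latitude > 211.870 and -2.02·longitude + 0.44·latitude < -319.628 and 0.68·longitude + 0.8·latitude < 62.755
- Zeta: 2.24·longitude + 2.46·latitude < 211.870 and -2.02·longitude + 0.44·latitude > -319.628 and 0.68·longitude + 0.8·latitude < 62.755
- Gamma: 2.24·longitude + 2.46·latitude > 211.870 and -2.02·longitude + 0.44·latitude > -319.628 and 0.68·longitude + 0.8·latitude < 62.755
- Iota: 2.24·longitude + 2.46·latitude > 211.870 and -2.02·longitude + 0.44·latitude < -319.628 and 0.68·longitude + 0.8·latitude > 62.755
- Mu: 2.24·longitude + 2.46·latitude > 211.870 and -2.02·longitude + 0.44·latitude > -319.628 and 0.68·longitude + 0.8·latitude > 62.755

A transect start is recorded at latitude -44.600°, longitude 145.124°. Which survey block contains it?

Mu

2.24·145.124 + 2.46·-44.600 = 215.362, which is > 211.870
-2.02·145.124 + 0.44·-44.600 = -312.774, which is > -319.628
0.68·145.124 + 0.8·-44.600 = 63.004, which is > 62.755
This sign pattern matches Mu.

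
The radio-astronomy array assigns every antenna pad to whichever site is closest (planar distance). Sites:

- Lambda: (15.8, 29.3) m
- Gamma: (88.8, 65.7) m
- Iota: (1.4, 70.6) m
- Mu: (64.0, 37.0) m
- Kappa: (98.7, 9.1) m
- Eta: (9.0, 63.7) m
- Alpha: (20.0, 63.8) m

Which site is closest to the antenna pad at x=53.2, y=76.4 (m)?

Squared distances to each site:
Lambda: 3617.170; Gamma: 1381.850; Iota: 2716.880; Mu: 1669.000; Kappa: 6599.540; Eta: 2114.930; Alpha: 1261.000.
Minimum at Alpha.

Alpha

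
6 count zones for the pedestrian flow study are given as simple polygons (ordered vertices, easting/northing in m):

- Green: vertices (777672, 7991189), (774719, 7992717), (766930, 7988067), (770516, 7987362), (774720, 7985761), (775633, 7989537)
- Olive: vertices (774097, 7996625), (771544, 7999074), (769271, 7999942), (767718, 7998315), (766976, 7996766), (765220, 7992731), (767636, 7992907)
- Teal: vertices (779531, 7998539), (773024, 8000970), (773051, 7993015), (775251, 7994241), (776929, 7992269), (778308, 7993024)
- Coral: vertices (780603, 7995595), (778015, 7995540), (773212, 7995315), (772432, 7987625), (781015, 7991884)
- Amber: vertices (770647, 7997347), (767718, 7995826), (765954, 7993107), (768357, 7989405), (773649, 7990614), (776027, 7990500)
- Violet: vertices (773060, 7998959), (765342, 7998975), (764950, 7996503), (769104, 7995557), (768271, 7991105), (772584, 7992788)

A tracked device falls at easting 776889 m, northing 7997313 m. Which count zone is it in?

Teal

Cast a ray rightward from (776889, 7997313). For each polygon, the edges (by vertex number in listed order) whose endpoints lie on opposite sides of northing = 7997313, where each meets that height, and whether that is right or left of the point:
Green: no edge straddles that height → 0 crossings.
Olive: 1–2 at easting≈773379.8 (left), 4–5 at easting≈767238.0 (left) → 0 crossings.
Teal: 2–3 at easting≈773036.4 (left), 6–1 at easting≈779259.1 (right) → 1 crossing.
Coral: no edge straddles that height → 0 crossings.
Amber: 1–2 at easting≈770581.5 (left), 6–1 at easting≈770673.7 (left) → 0 crossings.
Violet: 2–3 at easting≈765078.4 (left), 6–1 at easting≈772933.0 (left) → 0 crossings.
Only Teal has an odd count, so the point is inside Teal.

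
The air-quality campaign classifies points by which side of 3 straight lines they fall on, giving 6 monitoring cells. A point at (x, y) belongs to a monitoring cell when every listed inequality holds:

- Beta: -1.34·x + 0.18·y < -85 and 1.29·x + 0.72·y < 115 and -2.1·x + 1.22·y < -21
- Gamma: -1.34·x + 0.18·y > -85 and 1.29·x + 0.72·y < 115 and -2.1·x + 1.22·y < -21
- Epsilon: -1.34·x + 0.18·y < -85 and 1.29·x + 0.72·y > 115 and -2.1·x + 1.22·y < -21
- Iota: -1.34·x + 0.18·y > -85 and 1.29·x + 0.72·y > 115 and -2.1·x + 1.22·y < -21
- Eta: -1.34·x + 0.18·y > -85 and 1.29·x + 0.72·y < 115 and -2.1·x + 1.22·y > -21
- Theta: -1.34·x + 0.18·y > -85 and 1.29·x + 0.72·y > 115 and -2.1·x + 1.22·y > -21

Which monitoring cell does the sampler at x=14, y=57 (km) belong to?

-1.34·14 + 0.18·57 = -8.500, which is > -85
1.29·14 + 0.72·57 = 59.100, which is < 115
-2.1·14 + 1.22·57 = 40.140, which is > -21
This sign pattern matches Eta.

Eta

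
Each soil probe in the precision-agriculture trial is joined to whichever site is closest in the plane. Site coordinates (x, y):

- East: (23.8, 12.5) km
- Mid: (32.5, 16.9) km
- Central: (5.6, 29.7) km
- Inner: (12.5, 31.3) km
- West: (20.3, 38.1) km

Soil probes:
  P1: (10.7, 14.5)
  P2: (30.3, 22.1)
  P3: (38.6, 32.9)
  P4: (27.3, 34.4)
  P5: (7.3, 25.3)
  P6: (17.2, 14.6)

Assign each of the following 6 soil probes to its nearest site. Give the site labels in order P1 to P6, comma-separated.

P1 → East (d²=175.61)
P2 → Mid (d²=31.88)
P3 → Mid (d²=293.21)
P4 → West (d²=62.69)
P5 → Central (d²=22.25)
P6 → East (d²=47.97)

East, Mid, Mid, West, Central, East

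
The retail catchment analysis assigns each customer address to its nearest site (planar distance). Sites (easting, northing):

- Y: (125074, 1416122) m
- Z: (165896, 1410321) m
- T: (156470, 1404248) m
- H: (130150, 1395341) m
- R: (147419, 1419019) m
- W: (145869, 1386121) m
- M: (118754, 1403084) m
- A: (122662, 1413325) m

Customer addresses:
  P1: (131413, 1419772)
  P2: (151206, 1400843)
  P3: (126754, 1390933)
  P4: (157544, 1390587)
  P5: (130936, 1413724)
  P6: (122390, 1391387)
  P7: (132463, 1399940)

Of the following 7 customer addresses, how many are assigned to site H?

3

P1 → Y
P2 → T
P3 → H
P4 → W
P5 → Y
P6 → H
P7 → H
3 of the 7 go to H.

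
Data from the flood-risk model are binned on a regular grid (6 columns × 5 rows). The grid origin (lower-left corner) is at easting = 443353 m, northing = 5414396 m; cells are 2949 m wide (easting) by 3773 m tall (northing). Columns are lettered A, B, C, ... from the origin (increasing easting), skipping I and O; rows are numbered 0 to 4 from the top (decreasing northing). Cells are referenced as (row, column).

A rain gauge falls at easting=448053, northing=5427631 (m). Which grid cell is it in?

Column index: ⌊(448053 − 443353) / 2949⌋ = ⌊1.594⌋ = 1 → column B
Row offset from origin: ⌊(5427631 − 5414396) / 3773⌋ = ⌊3.508⌋ = 3 → row 1 (counted from top)

(1, B)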